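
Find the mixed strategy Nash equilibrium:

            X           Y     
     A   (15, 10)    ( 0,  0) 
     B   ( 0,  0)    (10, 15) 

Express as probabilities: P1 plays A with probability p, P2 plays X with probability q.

p = 0.6, q = 0.4

Work:
Find probabilities that make opponent indifferent:
P2 chooses q to make P1 indifferent between A and B
P1 chooses p to make P2 indifferent between X and Y
Mixed NE: P1 plays (A: 0.6, B: 0.4), P2 plays (X: 0.4, Y: 0.6)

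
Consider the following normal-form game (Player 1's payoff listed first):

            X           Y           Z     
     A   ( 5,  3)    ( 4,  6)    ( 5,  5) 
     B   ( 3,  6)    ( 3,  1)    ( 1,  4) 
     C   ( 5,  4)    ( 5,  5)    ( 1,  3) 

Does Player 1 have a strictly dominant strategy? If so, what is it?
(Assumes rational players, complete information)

No strictly dominant strategy exists for Player 1

Work:
A strategy strictly dominates another if it gives a strictly higher payoff against every opponent action. Compare each pair of P1's strategies column-by-column:
  A vs B: [5 vs 3, 4 vs 3, 5 vs 1] → A strictly dominates B
  A vs C: [5 vs 5, 4 vs 5, 5 vs 1] → A does not strictly dominate C (column X: 5 ≤ 5)
  B vs A: [3 vs 5, 3 vs 4, 1 vs 5] → B does not strictly dominate A (column X: 3 ≤ 5)
  B vs C: [3 vs 5, 3 vs 5, 1 vs 1] → B does not strictly dominate C (column X: 3 ≤ 5)
  C vs A: [5 vs 5, 5 vs 4, 1 vs 5] → C does not strictly dominate A (column X: 5 ≤ 5)
  C vs B: [5 vs 3, 5 vs 3, 1 vs 1] → C does not strictly dominate B (column Z: 1 ≤ 1)
No single strategy strictly dominates all others → no strictly dominant strategy.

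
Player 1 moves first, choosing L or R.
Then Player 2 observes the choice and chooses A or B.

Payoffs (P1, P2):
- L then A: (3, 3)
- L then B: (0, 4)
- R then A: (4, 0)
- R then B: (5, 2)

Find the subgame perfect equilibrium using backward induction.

P1 plays R, P2 plays B after L and B after R; Payoff (5, 2)

Work:
Backward induction:
After L: P2 chooses B → P1 gets 0
After R: P2 chooses B → P1 gets 5
P1 chooses R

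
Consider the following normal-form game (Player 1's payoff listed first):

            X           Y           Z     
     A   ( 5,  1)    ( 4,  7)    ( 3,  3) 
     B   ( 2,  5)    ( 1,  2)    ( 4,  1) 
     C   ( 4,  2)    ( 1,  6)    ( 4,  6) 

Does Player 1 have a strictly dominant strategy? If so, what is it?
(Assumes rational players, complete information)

No strictly dominant strategy exists for Player 1

Work:
A strategy strictly dominates another if it gives a strictly higher payoff against every opponent action. Compare each pair of P1's strategies column-by-column:
  A vs B: [5 vs 2, 4 vs 1, 3 vs 4] → A does not strictly dominate B (column Z: 3 ≤ 4)
  A vs C: [5 vs 4, 4 vs 1, 3 vs 4] → A does not strictly dominate C (column Z: 3 ≤ 4)
  B vs A: [2 vs 5, 1 vs 4, 4 vs 3] → B does not strictly dominate A (column X: 2 ≤ 5)
  B vs C: [2 vs 4, 1 vs 1, 4 vs 4] → B does not strictly dominate C (column X: 2 ≤ 4)
  C vs A: [4 vs 5, 1 vs 4, 4 vs 3] → C does not strictly dominate A (column X: 4 ≤ 5)
  C vs B: [4 vs 2, 1 vs 1, 4 vs 4] → C does not strictly dominate B (column Y: 1 ≤ 1)
No single strategy strictly dominates all others → no strictly dominant strategy.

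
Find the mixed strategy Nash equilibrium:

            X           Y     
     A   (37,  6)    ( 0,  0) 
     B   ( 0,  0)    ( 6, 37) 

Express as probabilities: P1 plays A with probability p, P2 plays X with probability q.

p = 0.8605, q = 0.1395

Work:
Find probabilities that make opponent indifferent:
P2 chooses q to make P1 indifferent between A and B
P1 chooses p to make P2 indifferent between X and Y
Mixed NE: P1 plays (A: 0.8605, B: 0.1395), P2 plays (X: 0.1395, Y: 0.8605)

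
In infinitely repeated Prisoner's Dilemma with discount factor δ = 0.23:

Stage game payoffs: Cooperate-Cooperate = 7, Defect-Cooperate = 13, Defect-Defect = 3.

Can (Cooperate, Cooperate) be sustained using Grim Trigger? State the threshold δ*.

δ* = 0.6; since δ = 0.23 < 0.6, cooperation cannot be sustained

Work:
For Grim Trigger:
Cooperate forever: 7/(1-δ)
Defect then punished: 13 + 3·δ/(1-δ)
Need: 7/(1-δ) ≥ 13 + 3·δ/(1-δ)
Solving: δ ≥ (T-R)/(T-P) = (13-7)/(13-3) = 0.6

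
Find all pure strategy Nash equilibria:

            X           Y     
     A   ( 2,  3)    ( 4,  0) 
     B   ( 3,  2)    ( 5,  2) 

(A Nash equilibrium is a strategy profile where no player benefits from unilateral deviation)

Nash equilibrium: (B, X), (B, Y)

Work:
Best responses:
  P1 vs X: payoffs [2, 3] → best response B (payoff 3)
  P1 vs Y: payoffs [4, 5] → best response B (payoff 5)
  P2 vs A: payoffs [3, 0] → best response X (payoff 3)
  P2 vs B: payoffs [2, 2] → best response X/Y (payoff 2)
Mutual best responses: (B,X), (B,Y) → Nash equilibria.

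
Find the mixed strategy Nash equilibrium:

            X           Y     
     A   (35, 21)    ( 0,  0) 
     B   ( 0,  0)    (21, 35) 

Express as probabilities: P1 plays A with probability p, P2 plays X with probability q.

p = 0.625, q = 0.375

Work:
Find probabilities that make opponent indifferent:
P2 chooses q to make P1 indifferent between A and B
P1 chooses p to make P2 indifferent between X and Y
Mixed NE: P1 plays (A: 0.625, B: 0.375), P2 plays (X: 0.375, Y: 0.625)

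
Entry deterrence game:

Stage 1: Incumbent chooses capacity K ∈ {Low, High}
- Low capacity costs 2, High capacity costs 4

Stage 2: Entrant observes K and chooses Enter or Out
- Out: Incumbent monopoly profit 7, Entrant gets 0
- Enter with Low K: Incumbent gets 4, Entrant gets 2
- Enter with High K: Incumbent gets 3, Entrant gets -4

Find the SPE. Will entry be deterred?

SPE: (High, Enter|Low, Out|High); Entry deterred. Incumbent net profit = 3

Work:
After Low K: Entrant enters (2 > 0)
After High K: Entrant stays out (-4 < 0)
Incumbent: Low → 4−2=2, High → 7−4=3
Incumbent chooses High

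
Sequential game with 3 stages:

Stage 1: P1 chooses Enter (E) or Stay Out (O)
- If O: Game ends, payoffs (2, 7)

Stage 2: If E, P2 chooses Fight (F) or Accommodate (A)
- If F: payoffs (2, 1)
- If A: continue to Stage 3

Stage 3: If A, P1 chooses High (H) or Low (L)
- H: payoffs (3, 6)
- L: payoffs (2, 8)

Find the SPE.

SPE: (E, A, H); Outcome (3, 6)

Work:
Stage 3: P1 chooses H (3 vs 2)
Stage 2: P2: F->1, A->6 (anticipating H). Choose A
Stage 1: P1: O->2, E->3 (anticipating A, H). Choose E
SPE path: E -> A -> H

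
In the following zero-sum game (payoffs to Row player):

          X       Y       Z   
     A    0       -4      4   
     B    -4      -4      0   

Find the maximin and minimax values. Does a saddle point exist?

Maximin = -4, Minimax = -4, Saddle: True

Work:
Row minimums: [-4, -4] → maximin = -4
Column maximums: [0, -4, 4] → minimax = -4
Saddle point exists! Game value = -4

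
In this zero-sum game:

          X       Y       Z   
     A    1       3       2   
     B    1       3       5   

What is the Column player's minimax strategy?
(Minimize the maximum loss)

Column should play X, value = 1

Work:
Column player minimizes Row's maximum payoff:
Column X: max payoff to Row = 1
Column Y: max payoff to Row = 3
Column Z: max payoff to Row = 5
Minimum is 1, achieved by column X.
Minimax strategy: X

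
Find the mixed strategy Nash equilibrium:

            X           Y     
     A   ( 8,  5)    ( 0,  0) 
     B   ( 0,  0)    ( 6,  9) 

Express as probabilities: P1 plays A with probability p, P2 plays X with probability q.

p = 0.6429, q = 0.4286

Work:
Find probabilities that make opponent indifferent:
P2 chooses q to make P1 indifferent between A and B
P1 chooses p to make P2 indifferent between X and Y
Mixed NE: P1 plays (A: 0.6429, B: 0.3571), P2 plays (X: 0.4286, Y: 0.5714)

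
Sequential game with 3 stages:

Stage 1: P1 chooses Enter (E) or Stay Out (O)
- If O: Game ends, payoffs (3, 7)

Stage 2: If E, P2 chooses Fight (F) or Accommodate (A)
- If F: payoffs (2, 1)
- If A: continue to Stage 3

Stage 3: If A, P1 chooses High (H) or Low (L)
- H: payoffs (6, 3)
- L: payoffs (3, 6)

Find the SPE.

SPE: (E, A, H); Outcome (6, 3)

Work:
Stage 3: P1 chooses H (6 vs 3)
Stage 2: P2: F->1, A->3 (anticipating H). Choose A
Stage 1: P1: O->3, E->6 (anticipating A, H). Choose E
SPE path: E -> A -> H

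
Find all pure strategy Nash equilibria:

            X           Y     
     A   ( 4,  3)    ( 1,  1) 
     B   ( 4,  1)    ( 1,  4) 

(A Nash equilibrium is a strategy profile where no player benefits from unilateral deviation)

Nash equilibrium: (A, X), (B, Y)

Work:
Best responses:
  P1 vs X: payoffs [4, 4] → best response A/B (payoff 4)
  P1 vs Y: payoffs [1, 1] → best response A/B (payoff 1)
  P2 vs A: payoffs [3, 1] → best response X (payoff 3)
  P2 vs B: payoffs [1, 4] → best response Y (payoff 4)
Mutual best responses: (A,X), (B,Y) → Nash equilibria.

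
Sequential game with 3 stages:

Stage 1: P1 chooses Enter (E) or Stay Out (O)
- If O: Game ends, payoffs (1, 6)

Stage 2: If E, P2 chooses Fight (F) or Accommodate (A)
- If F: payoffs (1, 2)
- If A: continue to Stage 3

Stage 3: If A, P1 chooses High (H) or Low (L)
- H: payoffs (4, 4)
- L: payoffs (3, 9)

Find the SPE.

SPE: (E, A, H); Outcome (4, 4)

Work:
Stage 3: P1 chooses H (4 vs 3)
Stage 2: P2: F->2, A->4 (anticipating H). Choose A
Stage 1: P1: O->1, E->4 (anticipating A, H). Choose E
SPE path: E -> A -> H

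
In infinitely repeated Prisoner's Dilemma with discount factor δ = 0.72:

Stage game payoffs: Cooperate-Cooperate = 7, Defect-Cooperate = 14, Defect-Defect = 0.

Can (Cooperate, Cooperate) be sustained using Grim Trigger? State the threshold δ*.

δ* = 0.5; since δ = 0.72 ≥ 0.5, cooperation can be sustained

Work:
For Grim Trigger:
Cooperate forever: 7/(1-δ)
Defect then punished: 14 + 0·δ/(1-δ)
Need: 7/(1-δ) ≥ 14 + 0·δ/(1-δ)
Solving: δ ≥ (T-R)/(T-P) = (14-7)/(14-0) = 0.5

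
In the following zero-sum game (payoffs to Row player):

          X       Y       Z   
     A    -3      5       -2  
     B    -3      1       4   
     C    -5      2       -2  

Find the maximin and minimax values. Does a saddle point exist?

Maximin = -3, Minimax = -3, Saddle: True

Work:
Row minimums: [-3, -3, -5] → maximin = -3
Column maximums: [-3, 5, 4] → minimax = -3
Saddle point exists! Game value = -3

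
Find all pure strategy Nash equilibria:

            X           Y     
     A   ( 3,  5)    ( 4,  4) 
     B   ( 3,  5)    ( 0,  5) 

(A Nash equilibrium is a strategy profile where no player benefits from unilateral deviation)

Nash equilibrium: (A, X), (B, X)

Work:
Best responses:
  P1 vs X: payoffs [3, 3] → best response A/B (payoff 3)
  P1 vs Y: payoffs [4, 0] → best response A (payoff 4)
  P2 vs A: payoffs [5, 4] → best response X (payoff 5)
  P2 vs B: payoffs [5, 5] → best response X/Y (payoff 5)
Mutual best responses: (A,X), (B,X) → Nash equilibria.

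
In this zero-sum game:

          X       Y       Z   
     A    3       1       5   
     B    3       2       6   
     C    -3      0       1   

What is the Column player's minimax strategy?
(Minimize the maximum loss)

Column should play Y, value = 2

Work:
Column player minimizes Row's maximum payoff:
Column X: max payoff to Row = 3
Column Y: max payoff to Row = 2
Column Z: max payoff to Row = 6
Minimum is 2, achieved by column Y.
Minimax strategy: Y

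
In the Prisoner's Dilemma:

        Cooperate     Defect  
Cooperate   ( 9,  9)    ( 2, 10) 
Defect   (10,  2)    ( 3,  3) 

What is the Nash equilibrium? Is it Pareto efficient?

(Defect, Defect) is NE; not Pareto efficient

Work:
Defect dominates Cooperate for both players:
If P2 cooperates: Defect (10) > Cooperate (9)
If P2 defects: Defect (3) > Cooperate (2)
NE: (Defect, Defect) with payoff (3, 3)
But (Cooperate, Cooperate) = (9, 9) Pareto dominates (3, 3)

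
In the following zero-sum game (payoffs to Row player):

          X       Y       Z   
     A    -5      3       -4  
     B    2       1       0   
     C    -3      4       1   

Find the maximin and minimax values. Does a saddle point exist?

Maximin = 0, Minimax = 1, Saddle: False

Work:
Row minimums: [-5, 0, -3] → maximin = 0
Column maximums: [2, 4, 1] → minimax = 1
No saddle point (maximin ≠ minimax). Mixed strategy needed.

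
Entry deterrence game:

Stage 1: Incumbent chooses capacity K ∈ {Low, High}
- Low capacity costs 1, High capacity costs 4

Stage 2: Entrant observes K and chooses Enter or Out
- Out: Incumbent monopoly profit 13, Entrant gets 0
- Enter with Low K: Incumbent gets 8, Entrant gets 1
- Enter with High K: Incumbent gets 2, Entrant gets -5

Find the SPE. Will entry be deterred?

SPE: (High, Enter|Low, Out|High); Entry deterred. Incumbent net profit = 9

Work:
After Low K: Entrant enters (1 > 0)
After High K: Entrant stays out (-5 < 0)
Incumbent: Low → 8−1=7, High → 13−4=9
Incumbent chooses High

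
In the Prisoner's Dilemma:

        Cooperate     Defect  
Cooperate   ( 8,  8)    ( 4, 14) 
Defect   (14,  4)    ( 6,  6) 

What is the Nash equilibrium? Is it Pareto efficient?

(Defect, Defect) is NE; not Pareto efficient

Work:
Defect dominates Cooperate for both players:
If P2 cooperates: Defect (14) > Cooperate (8)
If P2 defects: Defect (6) > Cooperate (4)
NE: (Defect, Defect) with payoff (6, 6)
But (Cooperate, Cooperate) = (8, 8) Pareto dominates (6, 6)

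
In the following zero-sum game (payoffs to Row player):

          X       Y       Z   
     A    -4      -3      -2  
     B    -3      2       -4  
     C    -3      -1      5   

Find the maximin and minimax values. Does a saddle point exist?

Maximin = -3, Minimax = -3, Saddle: True

Work:
Row minimums: [-4, -4, -3] → maximin = -3
Column maximums: [-3, 2, 5] → minimax = -3
Saddle point exists! Game value = -3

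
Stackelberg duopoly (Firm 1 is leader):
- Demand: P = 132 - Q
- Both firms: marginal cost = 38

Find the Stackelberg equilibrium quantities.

q₁* (leader) = 47.0, q₂* (follower) = 23.5

Work:
Follower's reaction: q₂ = (a - c - q₁)/2
Leader substitutes: π₁ = q₁·(a - q₁ - (a-c-q₁)/2 - c)
FOC: q₁* = (132 - 38)/2 = 47.00
Then: q₂* = (132 - 38 - 47.0)/2 = 23.50
Leader has first-mover advantage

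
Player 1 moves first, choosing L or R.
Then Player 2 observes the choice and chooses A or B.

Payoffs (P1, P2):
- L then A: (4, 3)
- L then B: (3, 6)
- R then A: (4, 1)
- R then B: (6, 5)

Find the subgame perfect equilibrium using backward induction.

P1 plays R, P2 plays B after L and B after R; Payoff (6, 5)

Work:
Backward induction:
After L: P2 chooses B → P1 gets 3
After R: P2 chooses B → P1 gets 6
P1 chooses R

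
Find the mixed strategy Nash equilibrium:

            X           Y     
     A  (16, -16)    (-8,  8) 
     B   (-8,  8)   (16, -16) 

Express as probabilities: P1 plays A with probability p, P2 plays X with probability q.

p = 0.5, q = 0.5

Work:
Find probabilities that make opponent indifferent:
P2 chooses q to make P1 indifferent between A and B
P1 chooses p to make P2 indifferent between X and Y
Mixed NE: P1 plays (A: 0.5, B: 0.5), P2 plays (X: 0.5, Y: 0.5)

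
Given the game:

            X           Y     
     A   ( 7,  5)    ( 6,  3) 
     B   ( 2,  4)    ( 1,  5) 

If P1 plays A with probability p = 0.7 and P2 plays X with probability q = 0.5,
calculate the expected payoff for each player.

E[P1] = 5.0, E[P2] = 4.15

Work:
E[P1] = p·q·π₁(A,X) + p·(1-q)·π₁(A,Y) + (1-p)·q·π₁(B,X) + (1-p)·(1-q)·π₁(B,Y)
= 0.7·0.5·7 + 0.7·0.5·6 + 0.3·0.5·2 + 0.3·0.5·1
= 5.0

E[P2] = 4.15 (similar calculation)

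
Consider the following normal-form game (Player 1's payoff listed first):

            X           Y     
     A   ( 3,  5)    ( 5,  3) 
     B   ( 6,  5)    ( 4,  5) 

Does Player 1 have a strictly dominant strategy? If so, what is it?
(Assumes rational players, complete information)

No strictly dominant strategy exists for Player 1

Work:
A strategy strictly dominates another if it gives a strictly higher payoff against every opponent action. Compare each pair of P1's strategies column-by-column:
  A vs B: [3 vs 6, 5 vs 4] → A does not strictly dominate B (column X: 3 ≤ 6)
  B vs A: [6 vs 3, 4 vs 5] → B does not strictly dominate A (column Y: 4 ≤ 5)
No single strategy strictly dominates all others → no strictly dominant strategy.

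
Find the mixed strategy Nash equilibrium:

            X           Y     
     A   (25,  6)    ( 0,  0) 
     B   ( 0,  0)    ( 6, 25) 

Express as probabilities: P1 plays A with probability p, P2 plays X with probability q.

p = 0.8065, q = 0.1935

Work:
Find probabilities that make opponent indifferent:
P2 chooses q to make P1 indifferent between A and B
P1 chooses p to make P2 indifferent between X and Y
Mixed NE: P1 plays (A: 0.8065, B: 0.1935), P2 plays (X: 0.1935, Y: 0.8065)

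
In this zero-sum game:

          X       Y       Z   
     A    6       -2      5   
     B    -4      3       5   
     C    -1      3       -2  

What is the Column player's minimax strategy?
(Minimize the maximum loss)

Column should play Y, value = 3

Work:
Column player minimizes Row's maximum payoff:
Column X: max payoff to Row = 6
Column Y: max payoff to Row = 3
Column Z: max payoff to Row = 5
Minimum is 3, achieved by column Y.
Minimax strategy: Y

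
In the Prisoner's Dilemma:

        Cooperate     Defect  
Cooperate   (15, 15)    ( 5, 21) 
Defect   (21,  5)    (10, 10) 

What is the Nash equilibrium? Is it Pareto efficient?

(Defect, Defect) is NE; not Pareto efficient

Work:
Defect dominates Cooperate for both players:
If P2 cooperates: Defect (21) > Cooperate (15)
If P2 defects: Defect (10) > Cooperate (5)
NE: (Defect, Defect) with payoff (10, 10)
But (Cooperate, Cooperate) = (15, 15) Pareto dominates (10, 10)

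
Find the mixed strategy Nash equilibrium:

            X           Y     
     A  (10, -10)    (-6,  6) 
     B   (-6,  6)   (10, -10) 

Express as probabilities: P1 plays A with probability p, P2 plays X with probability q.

p = 0.5, q = 0.5

Work:
Find probabilities that make opponent indifferent:
P2 chooses q to make P1 indifferent between A and B
P1 chooses p to make P2 indifferent between X and Y
Mixed NE: P1 plays (A: 0.5, B: 0.5), P2 plays (X: 0.5, Y: 0.5)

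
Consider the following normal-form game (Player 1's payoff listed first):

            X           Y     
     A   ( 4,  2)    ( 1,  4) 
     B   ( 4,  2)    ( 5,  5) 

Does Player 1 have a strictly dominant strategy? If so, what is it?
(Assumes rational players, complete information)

No strictly dominant strategy exists for Player 1

Work:
A strategy strictly dominates another if it gives a strictly higher payoff against every opponent action. Compare each pair of P1's strategies column-by-column:
  A vs B: [4 vs 4, 1 vs 5] → A does not strictly dominate B (column X: 4 ≤ 4)
  B vs A: [4 vs 4, 5 vs 1] → B does not strictly dominate A (column X: 4 ≤ 4)
No single strategy strictly dominates all others → no strictly dominant strategy.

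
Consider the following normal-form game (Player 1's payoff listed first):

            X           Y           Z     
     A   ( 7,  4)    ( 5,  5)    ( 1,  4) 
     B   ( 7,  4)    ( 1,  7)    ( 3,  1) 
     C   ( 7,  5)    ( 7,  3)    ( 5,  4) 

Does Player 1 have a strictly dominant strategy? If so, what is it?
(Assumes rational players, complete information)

No strictly dominant strategy exists for Player 1

Work:
A strategy strictly dominates another if it gives a strictly higher payoff against every opponent action. Compare each pair of P1's strategies column-by-column:
  A vs B: [7 vs 7, 5 vs 1, 1 vs 3] → A does not strictly dominate B (column X: 7 ≤ 7)
  A vs C: [7 vs 7, 5 vs 7, 1 vs 5] → A does not strictly dominate C (column X: 7 ≤ 7)
  B vs A: [7 vs 7, 1 vs 5, 3 vs 1] → B does not strictly dominate A (column X: 7 ≤ 7)
  B vs C: [7 vs 7, 1 vs 7, 3 vs 5] → B does not strictly dominate C (column X: 7 ≤ 7)
  C vs A: [7 vs 7, 7 vs 5, 5 vs 1] → C does not strictly dominate A (column X: 7 ≤ 7)
  C vs B: [7 vs 7, 7 vs 1, 5 vs 3] → C does not strictly dominate B (column X: 7 ≤ 7)
No single strategy strictly dominates all others → no strictly dominant strategy.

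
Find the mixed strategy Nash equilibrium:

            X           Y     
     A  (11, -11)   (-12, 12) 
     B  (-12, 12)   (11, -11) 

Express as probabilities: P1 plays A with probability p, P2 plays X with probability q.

p = 0.5, q = 0.5

Work:
Find probabilities that make opponent indifferent:
P2 chooses q to make P1 indifferent between A and B
P1 chooses p to make P2 indifferent between X and Y
Mixed NE: P1 plays (A: 0.5, B: 0.5), P2 plays (X: 0.5, Y: 0.5)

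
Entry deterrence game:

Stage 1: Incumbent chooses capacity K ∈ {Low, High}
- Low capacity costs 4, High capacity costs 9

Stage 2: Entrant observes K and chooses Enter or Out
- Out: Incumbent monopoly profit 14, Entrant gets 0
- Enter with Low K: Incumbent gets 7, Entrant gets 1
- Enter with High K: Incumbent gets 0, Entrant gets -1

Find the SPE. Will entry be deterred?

SPE: (High, Enter|Low, Out|High); Entry deterred. Incumbent net profit = 5

Work:
After Low K: Entrant enters (1 > 0)
After High K: Entrant stays out (-1 < 0)
Incumbent: Low → 7−4=3, High → 14−9=5
Incumbent chooses High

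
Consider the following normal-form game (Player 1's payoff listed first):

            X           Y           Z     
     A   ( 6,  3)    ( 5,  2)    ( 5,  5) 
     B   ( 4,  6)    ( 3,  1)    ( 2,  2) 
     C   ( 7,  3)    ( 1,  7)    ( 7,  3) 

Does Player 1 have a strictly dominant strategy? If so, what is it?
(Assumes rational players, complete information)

No strictly dominant strategy exists for Player 1

Work:
A strategy strictly dominates another if it gives a strictly higher payoff against every opponent action. Compare each pair of P1's strategies column-by-column:
  A vs B: [6 vs 4, 5 vs 3, 5 vs 2] → A strictly dominates B
  A vs C: [6 vs 7, 5 vs 1, 5 vs 7] → A does not strictly dominate C (column X: 6 ≤ 7)
  B vs A: [4 vs 6, 3 vs 5, 2 vs 5] → B does not strictly dominate A (column X: 4 ≤ 6)
  B vs C: [4 vs 7, 3 vs 1, 2 vs 7] → B does not strictly dominate C (column X: 4 ≤ 7)
  C vs A: [7 vs 6, 1 vs 5, 7 vs 5] → C does not strictly dominate A (column Y: 1 ≤ 5)
  C vs B: [7 vs 4, 1 vs 3, 7 vs 2] → C does not strictly dominate B (column Y: 1 ≤ 3)
No single strategy strictly dominates all others → no strictly dominant strategy.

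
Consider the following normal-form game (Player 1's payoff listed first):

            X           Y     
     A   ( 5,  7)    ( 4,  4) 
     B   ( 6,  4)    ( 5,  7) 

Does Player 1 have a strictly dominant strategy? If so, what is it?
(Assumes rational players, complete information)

Yes, Player 1's strictly dominant strategy is B

Work:
A strategy strictly dominates another if it gives a strictly higher payoff against every opponent action. Compare each pair of P1's strategies column-by-column:
  A vs B: [5 vs 6, 4 vs 5] → A does not strictly dominate B (column X: 5 ≤ 6)
  B vs A: [6 vs 5, 5 vs 4] → B strictly dominates A
B strictly dominates every other strategy → strictly dominant.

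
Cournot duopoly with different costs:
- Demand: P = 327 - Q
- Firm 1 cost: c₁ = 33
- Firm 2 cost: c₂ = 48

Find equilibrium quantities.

q₁* = 103.0, q₂* = 88.0

Work:
Reaction: q₁ = (327 - 33 - q₂)/2
Reaction: q₂ = (327 - 48 - q₁)/2
Solve simultaneously:
q₁* = (327 - 2×33 + 48)/3 = 103.0
q₂* = (327 - 2×48 + 33)/3 = 88.0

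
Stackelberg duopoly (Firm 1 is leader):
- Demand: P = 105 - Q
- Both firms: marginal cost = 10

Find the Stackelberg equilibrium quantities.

q₁* (leader) = 47.5, q₂* (follower) = 23.75

Work:
Follower's reaction: q₂ = (a - c - q₁)/2
Leader substitutes: π₁ = q₁·(a - q₁ - (a-c-q₁)/2 - c)
FOC: q₁* = (105 - 10)/2 = 47.50
Then: q₂* = (105 - 10 - 47.5)/2 = 23.75
Leader has first-mover advantage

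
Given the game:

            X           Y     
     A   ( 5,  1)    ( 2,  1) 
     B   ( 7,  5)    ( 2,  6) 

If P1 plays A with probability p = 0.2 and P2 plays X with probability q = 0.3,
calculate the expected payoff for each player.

E[P1] = 3.38, E[P2] = 4.76

Work:
E[P1] = p·q·π₁(A,X) + p·(1-q)·π₁(A,Y) + (1-p)·q·π₁(B,X) + (1-p)·(1-q)·π₁(B,Y)
= 0.2·0.3·5 + 0.2·0.7·2 + 0.8·0.3·7 + 0.8·0.7·2
= 3.38

E[P2] = 4.76 (similar calculation)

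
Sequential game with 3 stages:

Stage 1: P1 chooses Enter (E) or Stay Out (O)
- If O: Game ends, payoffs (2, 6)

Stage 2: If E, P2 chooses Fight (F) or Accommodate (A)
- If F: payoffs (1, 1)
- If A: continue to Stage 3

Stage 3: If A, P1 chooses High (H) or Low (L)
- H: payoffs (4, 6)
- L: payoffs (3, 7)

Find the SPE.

SPE: (E, A, H); Outcome (4, 6)

Work:
Stage 3: P1 chooses H (4 vs 3)
Stage 2: P2: F->1, A->6 (anticipating H). Choose A
Stage 1: P1: O->2, E->4 (anticipating A, H). Choose E
SPE path: E -> A -> H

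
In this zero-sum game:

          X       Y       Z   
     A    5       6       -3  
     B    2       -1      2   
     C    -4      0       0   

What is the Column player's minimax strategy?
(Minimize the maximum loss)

Column should play Z, value = 2

Work:
Column player minimizes Row's maximum payoff:
Column X: max payoff to Row = 5
Column Y: max payoff to Row = 6
Column Z: max payoff to Row = 2
Minimum is 2, achieved by column Z.
Minimax strategy: Z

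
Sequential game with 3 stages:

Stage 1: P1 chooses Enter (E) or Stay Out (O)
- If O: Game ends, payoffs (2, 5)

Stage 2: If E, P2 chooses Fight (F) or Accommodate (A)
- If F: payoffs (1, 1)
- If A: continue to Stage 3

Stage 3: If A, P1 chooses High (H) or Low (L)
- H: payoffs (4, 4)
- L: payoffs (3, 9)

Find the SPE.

SPE: (E, A, H); Outcome (4, 4)

Work:
Stage 3: P1 chooses H (4 vs 3)
Stage 2: P2: F->1, A->4 (anticipating H). Choose A
Stage 1: P1: O->2, E->4 (anticipating A, H). Choose E
SPE path: E -> A -> H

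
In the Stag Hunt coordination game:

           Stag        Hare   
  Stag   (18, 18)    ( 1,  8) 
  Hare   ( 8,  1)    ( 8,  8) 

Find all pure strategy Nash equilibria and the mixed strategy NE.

Pure NE: (Stag, Stag) and (Hare, Hare); Mixed NE: p = 0.4118, q = 0.4118

Work:
Check pure NE:
(Stag, Stag): (18, 18) - no unilateral deviation beneficial
(Hare, Hare): (8, 8) - no unilateral deviation beneficial
Mixed NE: P1 plays Stag with p = 0.4118, P2 plays Stag with q = 0.4118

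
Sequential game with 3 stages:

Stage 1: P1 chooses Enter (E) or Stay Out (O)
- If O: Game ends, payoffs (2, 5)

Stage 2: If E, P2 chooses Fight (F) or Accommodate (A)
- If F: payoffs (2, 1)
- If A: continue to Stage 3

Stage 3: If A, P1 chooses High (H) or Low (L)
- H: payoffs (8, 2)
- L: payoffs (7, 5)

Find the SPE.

SPE: (E, A, H); Outcome (8, 2)

Work:
Stage 3: P1 chooses H (8 vs 7)
Stage 2: P2: F->1, A->2 (anticipating H). Choose A
Stage 1: P1: O->2, E->8 (anticipating A, H). Choose E
SPE path: E -> A -> H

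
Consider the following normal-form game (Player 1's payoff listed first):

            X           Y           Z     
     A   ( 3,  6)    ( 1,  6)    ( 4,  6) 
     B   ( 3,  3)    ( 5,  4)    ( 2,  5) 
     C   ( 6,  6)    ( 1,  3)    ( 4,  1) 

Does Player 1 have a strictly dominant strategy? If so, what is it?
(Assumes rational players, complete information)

No strictly dominant strategy exists for Player 1

Work:
A strategy strictly dominates another if it gives a strictly higher payoff against every opponent action. Compare each pair of P1's strategies column-by-column:
  A vs B: [3 vs 3, 1 vs 5, 4 vs 2] → A does not strictly dominate B (column X: 3 ≤ 3)
  A vs C: [3 vs 6, 1 vs 1, 4 vs 4] → A does not strictly dominate C (column X: 3 ≤ 6)
  B vs A: [3 vs 3, 5 vs 1, 2 vs 4] → B does not strictly dominate A (column X: 3 ≤ 3)
  B vs C: [3 vs 6, 5 vs 1, 2 vs 4] → B does not strictly dominate C (column X: 3 ≤ 6)
  C vs A: [6 vs 3, 1 vs 1, 4 vs 4] → C does not strictly dominate A (column Y: 1 ≤ 1)
  C vs B: [6 vs 3, 1 vs 5, 4 vs 2] → C does not strictly dominate B (column Y: 1 ≤ 5)
No single strategy strictly dominates all others → no strictly dominant strategy.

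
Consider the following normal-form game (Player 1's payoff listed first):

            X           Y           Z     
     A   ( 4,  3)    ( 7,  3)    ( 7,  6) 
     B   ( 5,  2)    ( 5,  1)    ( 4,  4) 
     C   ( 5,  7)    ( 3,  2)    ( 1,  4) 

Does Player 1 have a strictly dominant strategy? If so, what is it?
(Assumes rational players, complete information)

No strictly dominant strategy exists for Player 1

Work:
A strategy strictly dominates another if it gives a strictly higher payoff against every opponent action. Compare each pair of P1's strategies column-by-column:
  A vs B: [4 vs 5, 7 vs 5, 7 vs 4] → A does not strictly dominate B (column X: 4 ≤ 5)
  A vs C: [4 vs 5, 7 vs 3, 7 vs 1] → A does not strictly dominate C (column X: 4 ≤ 5)
  B vs A: [5 vs 4, 5 vs 7, 4 vs 7] → B does not strictly dominate A (column Y: 5 ≤ 7)
  B vs C: [5 vs 5, 5 vs 3, 4 vs 1] → B does not strictly dominate C (column X: 5 ≤ 5)
  C vs A: [5 vs 4, 3 vs 7, 1 vs 7] → C does not strictly dominate A (column Y: 3 ≤ 7)
  C vs B: [5 vs 5, 3 vs 5, 1 vs 4] → C does not strictly dominate B (column X: 5 ≤ 5)
No single strategy strictly dominates all others → no strictly dominant strategy.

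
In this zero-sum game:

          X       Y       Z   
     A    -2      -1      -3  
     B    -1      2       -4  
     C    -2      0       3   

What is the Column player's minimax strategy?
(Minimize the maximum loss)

Column should play X, value = -1

Work:
Column player minimizes Row's maximum payoff:
Column X: max payoff to Row = -1
Column Y: max payoff to Row = 2
Column Z: max payoff to Row = 3
Minimum is -1, achieved by column X.
Minimax strategy: X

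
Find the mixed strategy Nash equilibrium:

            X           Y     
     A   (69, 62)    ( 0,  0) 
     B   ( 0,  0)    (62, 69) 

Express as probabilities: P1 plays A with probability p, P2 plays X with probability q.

p = 0.5267, q = 0.4733

Work:
Find probabilities that make opponent indifferent:
P2 chooses q to make P1 indifferent between A and B
P1 chooses p to make P2 indifferent between X and Y
Mixed NE: P1 plays (A: 0.5267, B: 0.4733), P2 plays (X: 0.4733, Y: 0.5267)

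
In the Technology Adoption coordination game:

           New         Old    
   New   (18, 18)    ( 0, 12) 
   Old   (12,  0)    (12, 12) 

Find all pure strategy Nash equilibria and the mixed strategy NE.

Pure NE: (New, New) and (Old, Old); Mixed NE: p = 0.6667, q = 0.6667

Work:
Check pure NE:
(New, New): (18, 18) - no unilateral deviation beneficial
(Old, Old): (12, 12) - no unilateral deviation beneficial
Mixed NE: P1 plays New with p = 0.6667, P2 plays New with q = 0.6667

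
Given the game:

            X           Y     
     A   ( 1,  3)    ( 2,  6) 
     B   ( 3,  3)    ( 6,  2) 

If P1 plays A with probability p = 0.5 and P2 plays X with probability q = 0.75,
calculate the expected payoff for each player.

E[P1] = 2.5, E[P2] = 3.25

Work:
E[P1] = p·q·π₁(A,X) + p·(1-q)·π₁(A,Y) + (1-p)·q·π₁(B,X) + (1-p)·(1-q)·π₁(B,Y)
= 0.5·0.75·1 + 0.5·0.25·2 + 0.5·0.75·3 + 0.5·0.25·6
= 2.5

E[P2] = 3.25 (similar calculation)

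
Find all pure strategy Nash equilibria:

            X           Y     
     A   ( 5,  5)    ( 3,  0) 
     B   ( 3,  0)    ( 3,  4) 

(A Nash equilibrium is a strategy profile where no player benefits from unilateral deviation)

Nash equilibrium: (A, X), (B, Y)

Work:
Best responses:
  P1 vs X: payoffs [5, 3] → best response A (payoff 5)
  P1 vs Y: payoffs [3, 3] → best response A/B (payoff 3)
  P2 vs A: payoffs [5, 0] → best response X (payoff 5)
  P2 vs B: payoffs [0, 4] → best response Y (payoff 4)
Mutual best responses: (A,X), (B,Y) → Nash equilibria.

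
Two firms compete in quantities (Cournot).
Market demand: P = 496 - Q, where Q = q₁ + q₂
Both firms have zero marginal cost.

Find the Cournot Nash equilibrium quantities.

q₁* = q₂* = 165.33; P* = 165.33

Work:
Profit: π_i = P·q_i = (a - q_i - q_j)·q_i
FOC: ∂π_i/∂q_i = a - 2q_i - q_j = 0
Reaction function: q_i = (496 - q_j)/2
Symmetry: q* = 496/3 = 165.33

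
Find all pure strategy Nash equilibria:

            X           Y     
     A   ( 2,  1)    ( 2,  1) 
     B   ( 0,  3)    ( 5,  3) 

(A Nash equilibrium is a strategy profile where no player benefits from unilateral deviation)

Nash equilibrium: (A, X), (B, Y)

Work:
Best responses:
  P1 vs X: payoffs [2, 0] → best response A (payoff 2)
  P1 vs Y: payoffs [2, 5] → best response B (payoff 5)
  P2 vs A: payoffs [1, 1] → best response X/Y (payoff 1)
  P2 vs B: payoffs [3, 3] → best response X/Y (payoff 3)
Mutual best responses: (A,X), (B,Y) → Nash equilibria.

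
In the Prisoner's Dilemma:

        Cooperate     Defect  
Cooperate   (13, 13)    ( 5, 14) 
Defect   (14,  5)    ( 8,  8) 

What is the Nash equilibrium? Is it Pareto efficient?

(Defect, Defect) is NE; not Pareto efficient

Work:
Defect dominates Cooperate for both players:
If P2 cooperates: Defect (14) > Cooperate (13)
If P2 defects: Defect (8) > Cooperate (5)
NE: (Defect, Defect) with payoff (8, 8)
But (Cooperate, Cooperate) = (13, 13) Pareto dominates (8, 8)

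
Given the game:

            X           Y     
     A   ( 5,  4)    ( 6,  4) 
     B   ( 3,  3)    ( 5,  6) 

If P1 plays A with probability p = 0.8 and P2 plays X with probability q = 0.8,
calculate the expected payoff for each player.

E[P1] = 4.84, E[P2] = 3.92

Work:
E[P1] = p·q·π₁(A,X) + p·(1-q)·π₁(A,Y) + (1-p)·q·π₁(B,X) + (1-p)·(1-q)·π₁(B,Y)
= 0.8·0.8·5 + 0.8·0.2·6 + 0.2·0.8·3 + 0.2·0.2·5
= 4.84

E[P2] = 3.92 (similar calculation)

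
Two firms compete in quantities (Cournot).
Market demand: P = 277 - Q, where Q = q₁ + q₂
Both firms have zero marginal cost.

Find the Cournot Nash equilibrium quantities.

q₁* = q₂* = 92.33; P* = 92.33

Work:
Profit: π_i = P·q_i = (a - q_i - q_j)·q_i
FOC: ∂π_i/∂q_i = a - 2q_i - q_j = 0
Reaction function: q_i = (277 - q_j)/2
Symmetry: q* = 277/3 = 92.33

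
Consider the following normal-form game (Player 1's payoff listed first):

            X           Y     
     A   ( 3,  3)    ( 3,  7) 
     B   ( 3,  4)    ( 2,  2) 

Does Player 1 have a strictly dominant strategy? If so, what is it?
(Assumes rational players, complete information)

No strictly dominant strategy exists for Player 1

Work:
A strategy strictly dominates another if it gives a strictly higher payoff against every opponent action. Compare each pair of P1's strategies column-by-column:
  A vs B: [3 vs 3, 3 vs 2] → A does not strictly dominate B (column X: 3 ≤ 3)
  B vs A: [3 vs 3, 2 vs 3] → B does not strictly dominate A (column X: 3 ≤ 3)
No single strategy strictly dominates all others → no strictly dominant strategy.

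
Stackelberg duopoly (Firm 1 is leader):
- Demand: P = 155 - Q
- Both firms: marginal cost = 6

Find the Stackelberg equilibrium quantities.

q₁* (leader) = 74.5, q₂* (follower) = 37.25

Work:
Follower's reaction: q₂ = (a - c - q₁)/2
Leader substitutes: π₁ = q₁·(a - q₁ - (a-c-q₁)/2 - c)
FOC: q₁* = (155 - 6)/2 = 74.50
Then: q₂* = (155 - 6 - 74.5)/2 = 37.25
Leader has first-mover advantage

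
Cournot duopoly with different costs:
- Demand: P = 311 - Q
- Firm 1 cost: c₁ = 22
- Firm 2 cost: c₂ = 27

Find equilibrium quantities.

q₁* = 98.0, q₂* = 93.0

Work:
Reaction: q₁ = (311 - 22 - q₂)/2
Reaction: q₂ = (311 - 27 - q₁)/2
Solve simultaneously:
q₁* = (311 - 2×22 + 27)/3 = 98.0
q₂* = (311 - 2×27 + 22)/3 = 93.0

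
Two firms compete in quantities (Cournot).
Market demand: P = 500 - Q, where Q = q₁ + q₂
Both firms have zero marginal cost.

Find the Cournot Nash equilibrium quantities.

q₁* = q₂* = 166.67; P* = 166.67

Work:
Profit: π_i = P·q_i = (a - q_i - q_j)·q_i
FOC: ∂π_i/∂q_i = a - 2q_i - q_j = 0
Reaction function: q_i = (500 - q_j)/2
Symmetry: q* = 500/3 = 166.67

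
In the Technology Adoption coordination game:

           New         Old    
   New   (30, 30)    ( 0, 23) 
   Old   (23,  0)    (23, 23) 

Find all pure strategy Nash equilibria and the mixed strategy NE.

Pure NE: (New, New) and (Old, Old); Mixed NE: p = 0.7667, q = 0.7667

Work:
Check pure NE:
(New, New): (30, 30) - no unilateral deviation beneficial
(Old, Old): (23, 23) - no unilateral deviation beneficial
Mixed NE: P1 plays New with p = 0.7667, P2 plays New with q = 0.7667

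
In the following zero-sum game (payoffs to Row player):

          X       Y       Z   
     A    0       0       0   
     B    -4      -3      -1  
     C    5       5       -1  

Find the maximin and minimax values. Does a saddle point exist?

Maximin = 0, Minimax = 0, Saddle: True

Work:
Row minimums: [0, -4, -1] → maximin = 0
Column maximums: [5, 5, 0] → minimax = 0
Saddle point exists! Game value = 0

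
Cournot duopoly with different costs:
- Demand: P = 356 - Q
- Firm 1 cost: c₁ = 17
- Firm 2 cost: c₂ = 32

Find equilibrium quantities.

q₁* = 118.0, q₂* = 103.0

Work:
Reaction: q₁ = (356 - 17 - q₂)/2
Reaction: q₂ = (356 - 32 - q₁)/2
Solve simultaneously:
q₁* = (356 - 2×17 + 32)/3 = 118.0
q₂* = (356 - 2×32 + 17)/3 = 103.0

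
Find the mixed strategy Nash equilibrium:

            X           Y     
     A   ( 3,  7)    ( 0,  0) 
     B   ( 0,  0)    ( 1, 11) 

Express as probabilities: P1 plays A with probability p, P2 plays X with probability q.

p = 0.6111, q = 0.25

Work:
Find probabilities that make opponent indifferent:
P2 chooses q to make P1 indifferent between A and B
P1 chooses p to make P2 indifferent between X and Y
Mixed NE: P1 plays (A: 0.6111, B: 0.3889), P2 plays (X: 0.25, Y: 0.75)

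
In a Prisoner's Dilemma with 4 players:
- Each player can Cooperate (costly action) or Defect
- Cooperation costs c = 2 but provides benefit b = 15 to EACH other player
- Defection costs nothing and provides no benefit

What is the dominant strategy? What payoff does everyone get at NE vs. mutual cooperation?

Dominant: Defect; NE payoff = 0; Coop payoff = 43

Work:
Defect dominates (saves cost c = 2, benefit to others is external)
NE: All defect → everyone gets 0
If all cooperate: each receives (3)×15 - 2 = 43
Social dilemma: 43 > 0 but NE gives 0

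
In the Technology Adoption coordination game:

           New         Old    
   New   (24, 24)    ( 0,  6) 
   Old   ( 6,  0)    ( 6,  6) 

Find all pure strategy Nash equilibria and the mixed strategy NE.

Pure NE: (New, New) and (Old, Old); Mixed NE: p = 0.25, q = 0.25

Work:
Check pure NE:
(New, New): (24, 24) - no unilateral deviation beneficial
(Old, Old): (6, 6) - no unilateral deviation beneficial
Mixed NE: P1 plays New with p = 0.25, P2 plays New with q = 0.25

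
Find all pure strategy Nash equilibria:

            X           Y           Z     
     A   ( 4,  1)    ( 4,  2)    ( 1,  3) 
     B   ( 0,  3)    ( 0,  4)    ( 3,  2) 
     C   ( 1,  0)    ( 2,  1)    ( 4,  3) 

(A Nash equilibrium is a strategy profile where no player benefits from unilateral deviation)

Nash equilibrium: (C, Z)

Work:
Best responses:
  P1 vs X: payoffs [4, 0, 1] → best response A (payoff 4)
  P1 vs Y: payoffs [4, 0, 2] → best response A (payoff 4)
  P1 vs Z: payoffs [1, 3, 4] → best response C (payoff 4)
  P2 vs A: payoffs [1, 2, 3] → best response Z (payoff 3)
  P2 vs B: payoffs [3, 4, 2] → best response Y (payoff 4)
  P2 vs C: payoffs [0, 1, 3] → best response Z (payoff 3)
Mutual best responses: (C,Z) → Nash equilibria.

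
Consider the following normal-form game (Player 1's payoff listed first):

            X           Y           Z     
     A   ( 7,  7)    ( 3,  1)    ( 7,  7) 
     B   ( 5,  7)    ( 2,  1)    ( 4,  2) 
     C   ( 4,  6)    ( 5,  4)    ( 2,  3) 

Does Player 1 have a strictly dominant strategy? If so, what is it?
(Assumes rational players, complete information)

No strictly dominant strategy exists for Player 1

Work:
A strategy strictly dominates another if it gives a strictly higher payoff against every opponent action. Compare each pair of P1's strategies column-by-column:
  A vs B: [7 vs 5, 3 vs 2, 7 vs 4] → A strictly dominates B
  A vs C: [7 vs 4, 3 vs 5, 7 vs 2] → A does not strictly dominate C (column Y: 3 ≤ 5)
  B vs A: [5 vs 7, 2 vs 3, 4 vs 7] → B does not strictly dominate A (column X: 5 ≤ 7)
  B vs C: [5 vs 4, 2 vs 5, 4 vs 2] → B does not strictly dominate C (column Y: 2 ≤ 5)
  C vs A: [4 vs 7, 5 vs 3, 2 vs 7] → C does not strictly dominate A (column X: 4 ≤ 7)
  C vs B: [4 vs 5, 5 vs 2, 2 vs 4] → C does not strictly dominate B (column X: 4 ≤ 5)
No single strategy strictly dominates all others → no strictly dominant strategy.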